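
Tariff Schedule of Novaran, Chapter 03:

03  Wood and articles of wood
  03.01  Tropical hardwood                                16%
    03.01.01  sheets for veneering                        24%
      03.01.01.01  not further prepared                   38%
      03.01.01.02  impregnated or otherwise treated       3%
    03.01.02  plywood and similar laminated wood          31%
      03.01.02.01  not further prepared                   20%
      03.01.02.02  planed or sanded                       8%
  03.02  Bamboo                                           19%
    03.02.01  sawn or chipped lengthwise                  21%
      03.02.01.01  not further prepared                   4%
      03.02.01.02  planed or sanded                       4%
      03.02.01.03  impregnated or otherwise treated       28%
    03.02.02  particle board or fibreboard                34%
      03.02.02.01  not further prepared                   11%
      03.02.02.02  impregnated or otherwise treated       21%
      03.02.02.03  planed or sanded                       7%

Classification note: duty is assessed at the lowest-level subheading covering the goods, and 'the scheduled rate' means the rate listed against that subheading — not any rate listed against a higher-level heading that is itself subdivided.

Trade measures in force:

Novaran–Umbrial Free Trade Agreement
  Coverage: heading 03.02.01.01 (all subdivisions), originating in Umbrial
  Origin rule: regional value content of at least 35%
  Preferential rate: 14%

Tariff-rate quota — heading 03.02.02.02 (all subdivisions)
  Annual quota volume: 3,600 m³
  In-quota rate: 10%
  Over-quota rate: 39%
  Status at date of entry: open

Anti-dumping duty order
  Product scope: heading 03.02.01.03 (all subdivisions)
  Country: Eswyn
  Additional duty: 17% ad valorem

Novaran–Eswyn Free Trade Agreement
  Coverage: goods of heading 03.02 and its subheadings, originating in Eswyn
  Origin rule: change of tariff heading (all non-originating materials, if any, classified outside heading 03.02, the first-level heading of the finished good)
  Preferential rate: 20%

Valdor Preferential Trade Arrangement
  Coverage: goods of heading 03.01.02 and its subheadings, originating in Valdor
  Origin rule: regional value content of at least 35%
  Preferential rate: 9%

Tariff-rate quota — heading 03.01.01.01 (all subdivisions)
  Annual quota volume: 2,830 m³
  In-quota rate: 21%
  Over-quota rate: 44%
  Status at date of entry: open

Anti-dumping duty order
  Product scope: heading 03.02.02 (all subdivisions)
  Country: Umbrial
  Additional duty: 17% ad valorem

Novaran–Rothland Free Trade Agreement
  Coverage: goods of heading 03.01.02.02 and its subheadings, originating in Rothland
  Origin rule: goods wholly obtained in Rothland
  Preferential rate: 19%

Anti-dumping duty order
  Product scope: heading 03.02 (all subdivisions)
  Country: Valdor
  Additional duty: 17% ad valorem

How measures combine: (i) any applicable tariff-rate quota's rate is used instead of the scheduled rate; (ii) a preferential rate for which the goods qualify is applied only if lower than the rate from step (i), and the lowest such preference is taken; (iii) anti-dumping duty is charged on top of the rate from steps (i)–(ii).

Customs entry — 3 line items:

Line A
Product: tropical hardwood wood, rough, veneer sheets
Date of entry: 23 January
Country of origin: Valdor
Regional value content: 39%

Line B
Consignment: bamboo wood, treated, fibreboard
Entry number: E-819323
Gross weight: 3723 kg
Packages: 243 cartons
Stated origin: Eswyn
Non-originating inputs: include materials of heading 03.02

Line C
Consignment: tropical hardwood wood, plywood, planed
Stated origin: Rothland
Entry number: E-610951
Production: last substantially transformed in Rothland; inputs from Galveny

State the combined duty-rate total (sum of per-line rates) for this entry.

Line A: tropical hardwood → 03.01; veneer sheets → 03.01.01; rough → 03.01.01.01. Scheduled 38%. quota on 03.01.01.01 open → in-quota 21%; Valdor agreement on 03.01.02: 03.01.01.01 not covered. → 21%.
Line B: bamboo → 03.02; fibreboard → 03.02.02; treated → 03.02.02.02. Scheduled 21%. quota on 03.02.02.02 open → in-quota 10%; Eswyn agreement on 03.02: CTH not met. → 10%.
Line C: tropical hardwood → 03.01; plywood → 03.01.02; planed → 03.01.02.02. Scheduled 8%. Rothland agreement on 03.01.02.02: not wholly obtained. → 8%.
Sum: 21% + 10% + 8% = 39%.

39%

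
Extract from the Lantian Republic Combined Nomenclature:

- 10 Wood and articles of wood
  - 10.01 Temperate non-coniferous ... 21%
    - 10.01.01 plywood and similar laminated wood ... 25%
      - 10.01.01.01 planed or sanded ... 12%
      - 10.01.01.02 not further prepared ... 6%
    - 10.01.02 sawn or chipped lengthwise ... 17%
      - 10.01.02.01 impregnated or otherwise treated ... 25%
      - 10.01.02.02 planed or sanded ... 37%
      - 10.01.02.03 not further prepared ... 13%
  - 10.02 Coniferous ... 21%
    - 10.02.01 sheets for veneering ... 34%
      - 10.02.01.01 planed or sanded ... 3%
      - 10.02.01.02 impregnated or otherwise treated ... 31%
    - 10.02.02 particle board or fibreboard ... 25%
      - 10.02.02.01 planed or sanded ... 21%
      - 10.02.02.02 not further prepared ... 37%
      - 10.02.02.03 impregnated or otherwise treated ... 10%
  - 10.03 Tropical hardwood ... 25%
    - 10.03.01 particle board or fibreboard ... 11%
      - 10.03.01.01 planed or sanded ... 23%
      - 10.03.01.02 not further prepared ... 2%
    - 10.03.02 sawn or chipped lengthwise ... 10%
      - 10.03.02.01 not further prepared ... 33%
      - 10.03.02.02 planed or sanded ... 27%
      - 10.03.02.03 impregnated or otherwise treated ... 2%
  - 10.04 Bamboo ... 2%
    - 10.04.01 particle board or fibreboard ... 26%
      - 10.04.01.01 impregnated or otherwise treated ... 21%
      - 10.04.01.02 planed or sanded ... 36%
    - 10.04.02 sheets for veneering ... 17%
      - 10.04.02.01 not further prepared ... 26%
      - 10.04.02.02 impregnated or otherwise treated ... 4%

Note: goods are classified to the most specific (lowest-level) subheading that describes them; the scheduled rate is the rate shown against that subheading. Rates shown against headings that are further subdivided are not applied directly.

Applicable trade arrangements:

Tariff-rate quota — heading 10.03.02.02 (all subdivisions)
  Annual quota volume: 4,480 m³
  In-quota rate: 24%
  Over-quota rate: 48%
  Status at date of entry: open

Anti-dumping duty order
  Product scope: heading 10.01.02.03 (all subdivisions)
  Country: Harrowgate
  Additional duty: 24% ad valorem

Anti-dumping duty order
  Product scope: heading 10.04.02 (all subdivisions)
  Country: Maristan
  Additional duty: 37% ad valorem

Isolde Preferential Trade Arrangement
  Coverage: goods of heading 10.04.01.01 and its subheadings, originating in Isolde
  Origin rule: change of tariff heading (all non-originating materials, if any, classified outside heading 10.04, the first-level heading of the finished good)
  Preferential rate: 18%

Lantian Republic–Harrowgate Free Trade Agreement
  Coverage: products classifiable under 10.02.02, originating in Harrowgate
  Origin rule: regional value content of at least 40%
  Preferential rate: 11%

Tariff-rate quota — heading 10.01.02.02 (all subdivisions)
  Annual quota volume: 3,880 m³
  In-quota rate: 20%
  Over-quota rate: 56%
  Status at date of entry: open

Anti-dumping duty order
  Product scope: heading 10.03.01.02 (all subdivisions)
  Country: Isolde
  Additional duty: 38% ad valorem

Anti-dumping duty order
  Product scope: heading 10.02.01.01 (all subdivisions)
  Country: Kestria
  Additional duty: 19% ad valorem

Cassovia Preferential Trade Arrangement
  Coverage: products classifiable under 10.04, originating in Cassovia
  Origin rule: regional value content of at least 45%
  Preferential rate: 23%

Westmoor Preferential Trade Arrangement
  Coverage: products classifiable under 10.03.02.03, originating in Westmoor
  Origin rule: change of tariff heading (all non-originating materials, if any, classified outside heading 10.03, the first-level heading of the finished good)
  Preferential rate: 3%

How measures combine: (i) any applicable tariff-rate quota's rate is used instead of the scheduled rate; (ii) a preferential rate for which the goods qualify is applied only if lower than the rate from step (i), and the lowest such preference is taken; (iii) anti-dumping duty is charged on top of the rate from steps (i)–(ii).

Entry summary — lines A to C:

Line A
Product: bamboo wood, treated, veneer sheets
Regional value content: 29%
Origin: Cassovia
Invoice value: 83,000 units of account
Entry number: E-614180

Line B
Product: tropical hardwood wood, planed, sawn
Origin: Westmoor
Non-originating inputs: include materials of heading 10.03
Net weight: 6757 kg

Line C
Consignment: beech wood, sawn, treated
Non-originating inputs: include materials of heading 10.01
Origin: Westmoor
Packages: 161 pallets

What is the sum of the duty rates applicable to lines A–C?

53%

Line A: bamboo → 10.04; veneer sheets → 10.04.02; treated → 10.04.02.02. Scheduled 4%. Cassovia agreement on 10.04: RVC < 45%. → 4%.
Line B: tropical hardwood → 10.03; sawn → 10.03.02; planed → 10.03.02.02. Scheduled 27%. quota on 10.03.02.02 open → in-quota 24%; Westmoor agreement on 10.03.02.03: 10.03.02.02 not covered. → 24%.
Line C: beech → 10.01; sawn → 10.01.02; treated → 10.01.02.01. Scheduled 25%. Westmoor agreement on 10.03.02.03: 10.01.02.01 not covered. → 25%.
Sum: 4% + 24% + 25% = 53%.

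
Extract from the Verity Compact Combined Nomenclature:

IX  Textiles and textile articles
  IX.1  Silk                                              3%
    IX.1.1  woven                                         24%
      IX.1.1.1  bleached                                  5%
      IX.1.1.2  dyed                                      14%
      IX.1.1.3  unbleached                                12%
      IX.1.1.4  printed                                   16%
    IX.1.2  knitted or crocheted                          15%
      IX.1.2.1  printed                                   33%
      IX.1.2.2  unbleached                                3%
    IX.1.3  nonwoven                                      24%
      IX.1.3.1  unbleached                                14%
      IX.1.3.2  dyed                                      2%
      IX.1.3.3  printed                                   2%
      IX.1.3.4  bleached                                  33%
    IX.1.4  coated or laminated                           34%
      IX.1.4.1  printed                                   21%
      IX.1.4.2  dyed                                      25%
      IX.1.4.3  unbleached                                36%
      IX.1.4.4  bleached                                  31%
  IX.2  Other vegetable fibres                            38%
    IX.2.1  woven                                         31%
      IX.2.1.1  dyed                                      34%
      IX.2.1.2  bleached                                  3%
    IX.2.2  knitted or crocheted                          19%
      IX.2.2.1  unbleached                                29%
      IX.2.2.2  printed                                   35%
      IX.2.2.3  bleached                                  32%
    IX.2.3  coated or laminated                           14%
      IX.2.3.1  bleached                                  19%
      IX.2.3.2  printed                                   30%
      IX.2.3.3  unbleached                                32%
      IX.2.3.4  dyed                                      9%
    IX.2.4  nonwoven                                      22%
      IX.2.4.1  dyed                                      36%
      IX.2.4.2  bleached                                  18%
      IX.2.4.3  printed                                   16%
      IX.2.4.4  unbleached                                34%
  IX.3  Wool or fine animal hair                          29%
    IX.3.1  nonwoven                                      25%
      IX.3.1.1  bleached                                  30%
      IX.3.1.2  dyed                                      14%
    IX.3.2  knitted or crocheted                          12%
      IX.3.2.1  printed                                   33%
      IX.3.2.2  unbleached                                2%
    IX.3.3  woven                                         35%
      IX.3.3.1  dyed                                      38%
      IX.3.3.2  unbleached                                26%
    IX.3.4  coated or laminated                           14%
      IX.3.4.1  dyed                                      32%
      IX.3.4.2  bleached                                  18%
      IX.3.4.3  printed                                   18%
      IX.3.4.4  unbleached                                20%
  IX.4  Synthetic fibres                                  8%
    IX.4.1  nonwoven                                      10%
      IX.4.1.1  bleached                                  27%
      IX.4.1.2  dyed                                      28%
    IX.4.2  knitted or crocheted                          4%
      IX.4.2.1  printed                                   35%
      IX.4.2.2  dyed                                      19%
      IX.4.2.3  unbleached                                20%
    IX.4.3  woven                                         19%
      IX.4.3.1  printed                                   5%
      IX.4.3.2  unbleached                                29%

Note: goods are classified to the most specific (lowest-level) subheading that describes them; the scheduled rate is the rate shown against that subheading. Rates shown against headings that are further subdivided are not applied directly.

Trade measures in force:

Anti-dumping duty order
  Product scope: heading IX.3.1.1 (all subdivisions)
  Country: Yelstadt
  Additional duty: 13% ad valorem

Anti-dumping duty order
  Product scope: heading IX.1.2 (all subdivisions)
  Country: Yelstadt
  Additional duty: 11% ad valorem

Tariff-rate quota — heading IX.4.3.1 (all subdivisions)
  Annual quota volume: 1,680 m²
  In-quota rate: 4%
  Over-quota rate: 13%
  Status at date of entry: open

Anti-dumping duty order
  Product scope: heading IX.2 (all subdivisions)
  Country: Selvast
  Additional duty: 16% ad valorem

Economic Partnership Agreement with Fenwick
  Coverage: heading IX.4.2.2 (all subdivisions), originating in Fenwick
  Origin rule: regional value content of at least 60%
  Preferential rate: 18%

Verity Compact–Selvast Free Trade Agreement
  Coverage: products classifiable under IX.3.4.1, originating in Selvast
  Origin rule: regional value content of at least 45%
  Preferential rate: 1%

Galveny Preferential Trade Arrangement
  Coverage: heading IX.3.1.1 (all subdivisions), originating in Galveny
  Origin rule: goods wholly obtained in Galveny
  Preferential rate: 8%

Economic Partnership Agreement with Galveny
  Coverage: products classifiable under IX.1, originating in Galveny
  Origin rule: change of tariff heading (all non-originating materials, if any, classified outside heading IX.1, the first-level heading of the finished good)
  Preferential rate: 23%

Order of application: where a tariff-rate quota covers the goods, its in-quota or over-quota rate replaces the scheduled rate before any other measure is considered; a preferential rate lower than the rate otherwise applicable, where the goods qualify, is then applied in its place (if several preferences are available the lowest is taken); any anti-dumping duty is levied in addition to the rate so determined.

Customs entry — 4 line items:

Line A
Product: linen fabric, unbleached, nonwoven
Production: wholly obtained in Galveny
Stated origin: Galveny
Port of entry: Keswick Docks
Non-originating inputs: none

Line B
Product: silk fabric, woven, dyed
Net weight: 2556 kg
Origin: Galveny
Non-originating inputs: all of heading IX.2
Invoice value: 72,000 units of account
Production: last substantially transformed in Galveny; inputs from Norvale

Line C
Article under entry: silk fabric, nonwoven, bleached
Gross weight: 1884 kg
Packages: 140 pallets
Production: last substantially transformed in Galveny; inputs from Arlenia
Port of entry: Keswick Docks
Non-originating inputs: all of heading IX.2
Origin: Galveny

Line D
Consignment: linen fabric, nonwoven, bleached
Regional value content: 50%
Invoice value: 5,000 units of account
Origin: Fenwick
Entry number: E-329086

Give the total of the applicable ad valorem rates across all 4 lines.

89%

Line A: linen → IX.2; nonwoven → IX.2.4; unbleached → IX.2.4.4. Scheduled 34%. Galveny agreement on IX.3.1.1: IX.2.4.4 not covered; Galveny agreement on IX.1: IX.2.4.4 not covered. → 34%.
Line B: silk → IX.1; woven → IX.1.1; dyed → IX.1.1.2. Scheduled 14%. Galveny agreement on IX.3.1.1: IX.1.1.2 not covered; Galveny agreement on IX.1: CTH met → 23% available; preference 23% not lower than 14% → no reduction. → 14%.
Line C: silk → IX.1; nonwoven → IX.1.3; bleached → IX.1.3.4. Scheduled 33%. Galveny agreement on IX.3.1.1: IX.1.3.4 not covered; Galveny agreement on IX.1: CTH met → 23% available; preferential 23%. → 23%.
Line D: linen → IX.2; nonwoven → IX.2.4; bleached → IX.2.4.2. Scheduled 18%. Fenwick agreement on IX.4.2.2: IX.2.4.2 not covered. → 18%.
Sum: 34% + 14% + 23% + 18% = 89%.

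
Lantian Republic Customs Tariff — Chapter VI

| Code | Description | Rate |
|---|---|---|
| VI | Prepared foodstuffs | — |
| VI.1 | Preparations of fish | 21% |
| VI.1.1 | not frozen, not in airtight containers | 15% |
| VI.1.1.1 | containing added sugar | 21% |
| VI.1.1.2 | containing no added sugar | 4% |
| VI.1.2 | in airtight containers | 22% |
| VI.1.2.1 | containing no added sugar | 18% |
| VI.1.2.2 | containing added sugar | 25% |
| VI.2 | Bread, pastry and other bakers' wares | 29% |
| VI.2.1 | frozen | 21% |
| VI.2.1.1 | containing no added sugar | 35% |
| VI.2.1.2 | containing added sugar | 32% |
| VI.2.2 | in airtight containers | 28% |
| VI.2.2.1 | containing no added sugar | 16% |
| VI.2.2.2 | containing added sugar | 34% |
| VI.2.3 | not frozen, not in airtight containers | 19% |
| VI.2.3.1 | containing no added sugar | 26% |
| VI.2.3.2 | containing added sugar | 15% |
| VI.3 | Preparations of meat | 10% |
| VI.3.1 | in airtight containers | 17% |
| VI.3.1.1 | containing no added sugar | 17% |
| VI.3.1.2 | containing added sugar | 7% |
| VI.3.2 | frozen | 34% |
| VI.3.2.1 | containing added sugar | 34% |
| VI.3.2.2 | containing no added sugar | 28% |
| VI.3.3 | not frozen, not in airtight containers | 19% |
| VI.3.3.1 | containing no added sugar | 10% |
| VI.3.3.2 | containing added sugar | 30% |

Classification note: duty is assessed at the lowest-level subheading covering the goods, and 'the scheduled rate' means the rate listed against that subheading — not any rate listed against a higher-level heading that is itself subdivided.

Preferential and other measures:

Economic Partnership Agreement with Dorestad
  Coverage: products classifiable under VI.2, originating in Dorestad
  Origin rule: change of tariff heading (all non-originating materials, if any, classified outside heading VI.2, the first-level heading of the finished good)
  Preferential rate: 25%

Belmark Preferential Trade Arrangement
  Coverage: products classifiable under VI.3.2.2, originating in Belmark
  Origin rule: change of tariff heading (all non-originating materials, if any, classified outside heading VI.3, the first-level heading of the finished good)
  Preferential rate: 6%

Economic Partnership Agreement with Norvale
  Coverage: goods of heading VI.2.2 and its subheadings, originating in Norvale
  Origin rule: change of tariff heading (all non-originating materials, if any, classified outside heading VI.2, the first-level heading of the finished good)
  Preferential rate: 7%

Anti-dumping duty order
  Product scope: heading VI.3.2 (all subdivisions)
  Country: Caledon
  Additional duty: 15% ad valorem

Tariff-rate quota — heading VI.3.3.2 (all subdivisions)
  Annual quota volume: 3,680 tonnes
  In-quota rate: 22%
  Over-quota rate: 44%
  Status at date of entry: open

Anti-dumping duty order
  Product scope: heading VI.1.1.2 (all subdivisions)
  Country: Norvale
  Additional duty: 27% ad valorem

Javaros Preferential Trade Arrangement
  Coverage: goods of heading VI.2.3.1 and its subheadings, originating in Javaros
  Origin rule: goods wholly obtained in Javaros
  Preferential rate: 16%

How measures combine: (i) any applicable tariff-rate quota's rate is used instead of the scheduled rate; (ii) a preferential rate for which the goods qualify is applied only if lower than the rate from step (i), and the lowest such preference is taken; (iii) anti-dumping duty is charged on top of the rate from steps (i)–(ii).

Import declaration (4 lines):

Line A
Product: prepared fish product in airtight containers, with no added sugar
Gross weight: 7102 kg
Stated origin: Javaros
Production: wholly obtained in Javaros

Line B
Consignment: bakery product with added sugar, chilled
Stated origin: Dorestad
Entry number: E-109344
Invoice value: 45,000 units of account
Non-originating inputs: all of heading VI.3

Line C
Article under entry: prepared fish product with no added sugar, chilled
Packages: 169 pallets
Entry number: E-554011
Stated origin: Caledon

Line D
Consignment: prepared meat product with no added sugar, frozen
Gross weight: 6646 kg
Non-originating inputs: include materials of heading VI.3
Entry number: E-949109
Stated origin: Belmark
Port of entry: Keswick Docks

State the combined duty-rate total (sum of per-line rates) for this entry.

Line A: prepared fish product → VI.1; in airtight containers → VI.1.2; with no added sugar → VI.1.2.1. Scheduled 18%. Javaros agreement on VI.2.3.1: VI.1.2.1 not covered. → 18%.
Line B: bakery product → VI.2; chilled → VI.2.3; with added sugar → VI.2.3.2. Scheduled 15%. Dorestad agreement on VI.2: CTH met → 25% available; preference 25% not lower than 15% → no reduction. → 15%.
Line C: prepared fish product → VI.1; chilled → VI.1.1; with no added sugar → VI.1.1.2. Scheduled 4%. No special measure applies. → 4%.
Line D: prepared meat product → VI.3; frozen → VI.3.2; with no added sugar → VI.3.2.2. Scheduled 28%. Belmark agreement on VI.3.2.2: CTH not met. → 28%.
Sum: 18% + 15% + 4% + 28% = 65%.

65%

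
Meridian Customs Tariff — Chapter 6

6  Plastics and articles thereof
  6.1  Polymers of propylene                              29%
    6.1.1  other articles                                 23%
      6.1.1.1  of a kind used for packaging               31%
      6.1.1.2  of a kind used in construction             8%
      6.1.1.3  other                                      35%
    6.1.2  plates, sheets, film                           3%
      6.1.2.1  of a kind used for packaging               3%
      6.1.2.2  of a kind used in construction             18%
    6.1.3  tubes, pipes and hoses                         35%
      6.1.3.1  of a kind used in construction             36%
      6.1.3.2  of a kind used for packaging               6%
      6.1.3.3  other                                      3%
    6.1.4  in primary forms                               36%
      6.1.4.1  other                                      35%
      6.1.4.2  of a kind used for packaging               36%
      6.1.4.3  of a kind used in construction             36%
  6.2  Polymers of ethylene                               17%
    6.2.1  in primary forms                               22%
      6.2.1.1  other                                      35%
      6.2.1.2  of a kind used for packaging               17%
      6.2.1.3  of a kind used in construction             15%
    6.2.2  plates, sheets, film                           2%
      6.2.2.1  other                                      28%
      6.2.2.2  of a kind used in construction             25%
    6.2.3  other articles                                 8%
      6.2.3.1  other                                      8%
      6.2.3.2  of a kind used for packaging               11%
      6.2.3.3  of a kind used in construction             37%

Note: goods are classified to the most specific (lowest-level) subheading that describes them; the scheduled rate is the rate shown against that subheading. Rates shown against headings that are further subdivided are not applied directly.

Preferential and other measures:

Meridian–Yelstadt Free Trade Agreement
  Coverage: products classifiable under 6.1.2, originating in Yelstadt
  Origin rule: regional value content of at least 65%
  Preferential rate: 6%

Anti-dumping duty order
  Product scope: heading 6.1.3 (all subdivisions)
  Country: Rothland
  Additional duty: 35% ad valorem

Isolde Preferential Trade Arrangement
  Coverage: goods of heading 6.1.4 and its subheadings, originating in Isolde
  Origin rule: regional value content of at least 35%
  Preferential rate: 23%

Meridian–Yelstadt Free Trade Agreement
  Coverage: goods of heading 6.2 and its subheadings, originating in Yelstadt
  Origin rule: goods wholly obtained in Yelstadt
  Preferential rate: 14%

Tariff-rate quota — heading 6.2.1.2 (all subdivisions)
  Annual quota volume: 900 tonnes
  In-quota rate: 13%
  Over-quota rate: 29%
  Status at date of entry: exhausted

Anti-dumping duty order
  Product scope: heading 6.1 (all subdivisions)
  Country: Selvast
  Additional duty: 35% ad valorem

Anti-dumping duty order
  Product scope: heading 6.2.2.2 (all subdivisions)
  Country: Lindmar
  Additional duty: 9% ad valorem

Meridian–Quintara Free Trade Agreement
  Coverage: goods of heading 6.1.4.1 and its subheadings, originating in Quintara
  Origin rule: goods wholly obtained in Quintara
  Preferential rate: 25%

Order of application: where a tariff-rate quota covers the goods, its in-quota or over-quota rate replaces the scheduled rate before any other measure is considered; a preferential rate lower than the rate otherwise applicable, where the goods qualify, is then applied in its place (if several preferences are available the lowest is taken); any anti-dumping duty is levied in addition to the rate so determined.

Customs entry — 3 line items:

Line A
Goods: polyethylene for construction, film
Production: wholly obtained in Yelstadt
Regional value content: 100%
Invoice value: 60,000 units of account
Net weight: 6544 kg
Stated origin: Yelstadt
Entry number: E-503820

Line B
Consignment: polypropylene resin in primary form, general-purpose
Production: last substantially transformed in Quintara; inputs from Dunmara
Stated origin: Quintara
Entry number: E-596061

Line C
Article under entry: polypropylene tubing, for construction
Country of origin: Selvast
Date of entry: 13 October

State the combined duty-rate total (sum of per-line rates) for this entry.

Line A: polyethylene → 6.2; film → 6.2.2; for construction → 6.2.2.2. Scheduled 25%. Yelstadt agreement on 6.1.2: 6.2.2.2 not covered; Yelstadt agreement on 6.2: wholly obtained → 14% available; preferential 14%. → 14%.
Line B: polypropylene → 6.1; resin in primary form → 6.1.4; general-purpose → 6.1.4.1. Scheduled 35%. Quintara agreement on 6.1.4.1: not wholly obtained. → 35%.
Line C: polypropylene → 6.1; tubing → 6.1.3; for construction → 6.1.3.1. Scheduled 36%. anti-dumping (Selvast, 6.1): +35%; total 36% + 35% = 71%. → 71%.
Sum: 14% + 35% + 71% = 120%.

120%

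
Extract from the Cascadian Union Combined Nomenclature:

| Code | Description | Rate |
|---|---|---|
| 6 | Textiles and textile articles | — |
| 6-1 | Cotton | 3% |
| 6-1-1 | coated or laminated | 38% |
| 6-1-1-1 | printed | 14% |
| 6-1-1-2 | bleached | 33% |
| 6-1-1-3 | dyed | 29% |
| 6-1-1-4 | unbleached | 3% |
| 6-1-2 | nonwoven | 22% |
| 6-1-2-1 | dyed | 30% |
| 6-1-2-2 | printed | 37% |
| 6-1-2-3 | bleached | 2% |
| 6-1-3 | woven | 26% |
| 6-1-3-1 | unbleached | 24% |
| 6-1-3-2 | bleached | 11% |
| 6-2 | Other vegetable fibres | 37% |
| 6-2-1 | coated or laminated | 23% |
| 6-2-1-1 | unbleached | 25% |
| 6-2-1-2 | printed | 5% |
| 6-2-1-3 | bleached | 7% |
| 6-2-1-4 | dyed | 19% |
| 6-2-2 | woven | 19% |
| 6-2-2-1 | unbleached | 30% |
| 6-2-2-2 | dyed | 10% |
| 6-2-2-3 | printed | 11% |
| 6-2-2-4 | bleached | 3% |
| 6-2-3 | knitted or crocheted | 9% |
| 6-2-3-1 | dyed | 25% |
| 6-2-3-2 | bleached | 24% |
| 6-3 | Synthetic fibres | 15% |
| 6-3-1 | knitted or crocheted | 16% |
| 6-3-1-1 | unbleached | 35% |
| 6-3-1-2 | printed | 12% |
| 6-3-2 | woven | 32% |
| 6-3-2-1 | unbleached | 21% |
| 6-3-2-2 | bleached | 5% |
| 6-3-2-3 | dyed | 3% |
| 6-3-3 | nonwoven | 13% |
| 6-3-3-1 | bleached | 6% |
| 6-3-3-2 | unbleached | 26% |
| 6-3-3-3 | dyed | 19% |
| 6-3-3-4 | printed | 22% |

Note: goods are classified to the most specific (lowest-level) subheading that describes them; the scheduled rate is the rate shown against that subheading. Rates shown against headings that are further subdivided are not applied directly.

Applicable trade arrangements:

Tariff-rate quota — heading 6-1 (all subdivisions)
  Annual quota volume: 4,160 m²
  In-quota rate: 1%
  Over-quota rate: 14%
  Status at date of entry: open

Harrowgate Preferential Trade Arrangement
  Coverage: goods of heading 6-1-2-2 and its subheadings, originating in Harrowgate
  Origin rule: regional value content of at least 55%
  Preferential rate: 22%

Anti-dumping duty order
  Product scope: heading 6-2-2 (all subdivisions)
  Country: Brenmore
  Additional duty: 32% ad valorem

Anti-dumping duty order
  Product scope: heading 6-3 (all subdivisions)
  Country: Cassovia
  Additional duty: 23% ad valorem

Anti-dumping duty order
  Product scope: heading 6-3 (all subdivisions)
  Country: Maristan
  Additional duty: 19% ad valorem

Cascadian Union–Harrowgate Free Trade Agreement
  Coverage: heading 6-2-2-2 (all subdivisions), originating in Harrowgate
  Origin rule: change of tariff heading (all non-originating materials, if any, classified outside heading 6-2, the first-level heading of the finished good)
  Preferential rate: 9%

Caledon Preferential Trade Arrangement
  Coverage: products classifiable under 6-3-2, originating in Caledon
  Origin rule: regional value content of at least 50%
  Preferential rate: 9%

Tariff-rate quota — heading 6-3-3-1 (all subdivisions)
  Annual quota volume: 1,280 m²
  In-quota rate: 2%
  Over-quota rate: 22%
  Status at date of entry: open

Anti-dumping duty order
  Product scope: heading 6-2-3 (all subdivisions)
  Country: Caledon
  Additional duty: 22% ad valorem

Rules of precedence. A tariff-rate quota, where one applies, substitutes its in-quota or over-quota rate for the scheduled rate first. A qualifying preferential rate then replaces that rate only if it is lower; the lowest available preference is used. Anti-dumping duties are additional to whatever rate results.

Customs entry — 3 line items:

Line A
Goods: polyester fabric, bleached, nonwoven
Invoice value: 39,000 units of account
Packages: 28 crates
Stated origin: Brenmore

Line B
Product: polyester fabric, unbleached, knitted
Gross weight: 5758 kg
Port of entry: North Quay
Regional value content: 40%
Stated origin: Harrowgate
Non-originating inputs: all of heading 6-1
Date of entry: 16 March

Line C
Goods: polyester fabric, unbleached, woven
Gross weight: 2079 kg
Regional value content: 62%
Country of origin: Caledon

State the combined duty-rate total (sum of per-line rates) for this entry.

46%

Line A: polyester → 6-3; nonwoven → 6-3-3; bleached → 6-3-3-1. Scheduled 6%. quota on 6-3-3-1 open → in-quota 2%. → 2%.
Line B: polyester → 6-3; knitted → 6-3-1; unbleached → 6-3-1-1. Scheduled 35%. Harrowgate agreement on 6-1-2-2: 6-3-1-1 not covered; Harrowgate agreement on 6-2-2-2: 6-3-1-1 not covered. → 35%.
Line C: polyester → 6-3; woven → 6-3-2; unbleached → 6-3-2-1. Scheduled 21%. Caledon agreement on 6-3-2: RVC ≥ 50% → 9% available; preferential 9%. → 9%.
Sum: 2% + 35% + 9% = 46%.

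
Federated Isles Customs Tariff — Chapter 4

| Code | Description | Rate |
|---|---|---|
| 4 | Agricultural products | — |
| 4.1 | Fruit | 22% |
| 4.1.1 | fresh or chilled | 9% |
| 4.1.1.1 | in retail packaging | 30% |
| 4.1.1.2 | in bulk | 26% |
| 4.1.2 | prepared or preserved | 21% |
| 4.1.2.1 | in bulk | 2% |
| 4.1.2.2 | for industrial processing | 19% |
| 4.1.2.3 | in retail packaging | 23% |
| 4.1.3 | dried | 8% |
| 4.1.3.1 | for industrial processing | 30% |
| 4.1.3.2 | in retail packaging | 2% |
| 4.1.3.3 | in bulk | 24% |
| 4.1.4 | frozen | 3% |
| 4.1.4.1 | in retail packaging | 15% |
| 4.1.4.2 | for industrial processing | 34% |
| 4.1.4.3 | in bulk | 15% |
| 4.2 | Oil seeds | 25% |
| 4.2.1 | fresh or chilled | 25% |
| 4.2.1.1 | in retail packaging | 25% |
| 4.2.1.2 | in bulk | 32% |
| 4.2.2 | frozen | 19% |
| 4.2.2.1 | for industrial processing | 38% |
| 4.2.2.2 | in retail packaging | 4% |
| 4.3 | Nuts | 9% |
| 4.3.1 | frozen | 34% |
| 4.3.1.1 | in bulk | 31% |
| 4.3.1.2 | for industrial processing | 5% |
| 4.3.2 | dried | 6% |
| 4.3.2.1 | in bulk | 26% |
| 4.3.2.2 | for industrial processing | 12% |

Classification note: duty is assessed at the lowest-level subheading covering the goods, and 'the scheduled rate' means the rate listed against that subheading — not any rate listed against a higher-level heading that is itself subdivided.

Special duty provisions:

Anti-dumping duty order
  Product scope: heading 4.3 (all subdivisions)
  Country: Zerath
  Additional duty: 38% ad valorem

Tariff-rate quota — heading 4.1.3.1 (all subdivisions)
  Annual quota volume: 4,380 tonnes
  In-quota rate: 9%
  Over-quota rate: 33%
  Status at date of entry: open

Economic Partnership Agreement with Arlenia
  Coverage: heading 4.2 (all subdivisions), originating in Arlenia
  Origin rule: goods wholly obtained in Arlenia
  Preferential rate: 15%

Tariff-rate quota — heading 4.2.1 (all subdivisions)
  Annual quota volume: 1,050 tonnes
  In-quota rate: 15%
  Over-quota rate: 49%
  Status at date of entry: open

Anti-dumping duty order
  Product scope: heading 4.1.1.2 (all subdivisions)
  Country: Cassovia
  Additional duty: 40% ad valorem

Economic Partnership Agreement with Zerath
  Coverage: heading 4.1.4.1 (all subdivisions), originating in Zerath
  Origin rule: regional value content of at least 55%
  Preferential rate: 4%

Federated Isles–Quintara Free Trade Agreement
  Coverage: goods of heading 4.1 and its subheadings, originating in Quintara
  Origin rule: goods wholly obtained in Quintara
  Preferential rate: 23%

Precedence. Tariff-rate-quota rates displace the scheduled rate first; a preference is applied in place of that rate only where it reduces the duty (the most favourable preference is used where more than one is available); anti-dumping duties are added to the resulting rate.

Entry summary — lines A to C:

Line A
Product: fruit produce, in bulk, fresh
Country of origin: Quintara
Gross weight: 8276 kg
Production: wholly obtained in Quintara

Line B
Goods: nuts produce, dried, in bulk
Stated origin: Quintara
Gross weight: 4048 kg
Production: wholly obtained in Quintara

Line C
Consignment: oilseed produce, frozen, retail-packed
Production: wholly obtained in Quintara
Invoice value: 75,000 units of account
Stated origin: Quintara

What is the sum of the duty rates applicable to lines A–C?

53%

Line A: fruit → 4.1; fresh → 4.1.1; in bulk → 4.1.1.2. Scheduled 26%. Quintara agreement on 4.1: wholly obtained → 23% available; preferential 23%. → 23%.
Line B: nuts → 4.3; dried → 4.3.2; in bulk → 4.3.2.1. Scheduled 26%. Quintara agreement on 4.1: 4.3.2.1 not covered. → 26%.
Line C: oilseed → 4.2; frozen → 4.2.2; retail-packed → 4.2.2.2. Scheduled 4%. Quintara agreement on 4.1: 4.2.2.2 not covered. → 4%.
Sum: 23% + 26% + 4% = 53%.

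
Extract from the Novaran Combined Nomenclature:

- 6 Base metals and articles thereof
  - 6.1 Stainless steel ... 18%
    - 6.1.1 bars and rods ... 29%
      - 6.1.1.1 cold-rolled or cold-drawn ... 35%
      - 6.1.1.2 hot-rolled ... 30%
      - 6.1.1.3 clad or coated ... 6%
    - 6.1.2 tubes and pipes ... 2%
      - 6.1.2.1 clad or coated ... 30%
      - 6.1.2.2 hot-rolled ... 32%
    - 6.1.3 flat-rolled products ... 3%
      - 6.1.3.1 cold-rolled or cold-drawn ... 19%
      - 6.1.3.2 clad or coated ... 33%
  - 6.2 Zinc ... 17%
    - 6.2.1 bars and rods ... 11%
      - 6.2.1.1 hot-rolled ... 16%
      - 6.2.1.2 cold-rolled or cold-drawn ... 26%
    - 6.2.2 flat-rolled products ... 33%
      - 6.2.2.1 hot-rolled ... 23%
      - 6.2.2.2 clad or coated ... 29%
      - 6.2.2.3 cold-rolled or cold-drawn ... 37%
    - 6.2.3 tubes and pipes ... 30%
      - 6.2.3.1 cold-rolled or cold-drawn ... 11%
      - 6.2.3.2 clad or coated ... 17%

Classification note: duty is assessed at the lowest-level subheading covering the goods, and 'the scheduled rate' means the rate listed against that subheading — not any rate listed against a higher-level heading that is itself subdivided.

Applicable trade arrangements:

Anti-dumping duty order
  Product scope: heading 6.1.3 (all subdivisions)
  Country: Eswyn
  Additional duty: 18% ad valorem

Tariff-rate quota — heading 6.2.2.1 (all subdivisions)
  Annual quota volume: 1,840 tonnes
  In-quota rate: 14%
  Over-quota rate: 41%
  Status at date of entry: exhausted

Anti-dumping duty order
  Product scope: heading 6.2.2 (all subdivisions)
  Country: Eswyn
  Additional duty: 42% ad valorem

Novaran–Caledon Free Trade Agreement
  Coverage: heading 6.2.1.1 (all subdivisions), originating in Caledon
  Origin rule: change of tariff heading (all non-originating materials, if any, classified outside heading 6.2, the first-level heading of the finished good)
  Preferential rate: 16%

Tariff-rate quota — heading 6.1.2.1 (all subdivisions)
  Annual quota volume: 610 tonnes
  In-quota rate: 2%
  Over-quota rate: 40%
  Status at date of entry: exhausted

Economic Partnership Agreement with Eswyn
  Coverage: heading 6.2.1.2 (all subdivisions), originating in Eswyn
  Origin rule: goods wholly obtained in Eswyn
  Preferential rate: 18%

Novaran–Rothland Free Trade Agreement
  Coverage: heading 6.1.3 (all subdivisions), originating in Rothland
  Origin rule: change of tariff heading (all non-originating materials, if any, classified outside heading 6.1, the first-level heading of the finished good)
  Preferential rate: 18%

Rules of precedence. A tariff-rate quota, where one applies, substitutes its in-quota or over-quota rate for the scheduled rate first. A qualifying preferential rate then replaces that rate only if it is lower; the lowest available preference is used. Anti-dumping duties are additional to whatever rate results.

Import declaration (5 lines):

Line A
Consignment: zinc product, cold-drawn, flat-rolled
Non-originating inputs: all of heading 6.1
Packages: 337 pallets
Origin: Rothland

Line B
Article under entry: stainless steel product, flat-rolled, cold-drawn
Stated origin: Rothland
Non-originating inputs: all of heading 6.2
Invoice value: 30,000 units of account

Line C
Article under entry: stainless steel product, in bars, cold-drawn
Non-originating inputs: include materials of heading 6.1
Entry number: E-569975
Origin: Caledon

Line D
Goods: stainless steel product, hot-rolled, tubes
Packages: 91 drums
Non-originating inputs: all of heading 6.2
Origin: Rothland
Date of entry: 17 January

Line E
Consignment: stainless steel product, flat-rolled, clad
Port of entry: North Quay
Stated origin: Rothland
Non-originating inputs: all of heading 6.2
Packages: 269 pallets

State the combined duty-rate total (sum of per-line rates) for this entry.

Line A: zinc → 6.2; flat-rolled → 6.2.2; cold-drawn → 6.2.2.3. Scheduled 37%. Rothland agreement on 6.1.3: 6.2.2.3 not covered. → 37%.
Line B: stainless steel → 6.1; flat-rolled → 6.1.3; cold-drawn → 6.1.3.1. Scheduled 19%. Rothland agreement on 6.1.3: CTH met → 18% available; preferential 18%. → 18%.
Line C: stainless steel → 6.1; in bars → 6.1.1; cold-drawn → 6.1.1.1. Scheduled 35%. Caledon agreement on 6.2.1.1: 6.1.1.1 not covered. → 35%.
Line D: stainless steel → 6.1; tubes → 6.1.2; hot-rolled → 6.1.2.2. Scheduled 32%. Rothland agreement on 6.1.3: 6.1.2.2 not covered. → 32%.
Line E: stainless steel → 6.1; flat-rolled → 6.1.3; clad → 6.1.3.2. Scheduled 33%. Rothland agreement on 6.1.3: CTH met → 18% available; preferential 18%. → 18%.
Sum: 37% + 18% + 35% + 32% + 18% = 140%.

140%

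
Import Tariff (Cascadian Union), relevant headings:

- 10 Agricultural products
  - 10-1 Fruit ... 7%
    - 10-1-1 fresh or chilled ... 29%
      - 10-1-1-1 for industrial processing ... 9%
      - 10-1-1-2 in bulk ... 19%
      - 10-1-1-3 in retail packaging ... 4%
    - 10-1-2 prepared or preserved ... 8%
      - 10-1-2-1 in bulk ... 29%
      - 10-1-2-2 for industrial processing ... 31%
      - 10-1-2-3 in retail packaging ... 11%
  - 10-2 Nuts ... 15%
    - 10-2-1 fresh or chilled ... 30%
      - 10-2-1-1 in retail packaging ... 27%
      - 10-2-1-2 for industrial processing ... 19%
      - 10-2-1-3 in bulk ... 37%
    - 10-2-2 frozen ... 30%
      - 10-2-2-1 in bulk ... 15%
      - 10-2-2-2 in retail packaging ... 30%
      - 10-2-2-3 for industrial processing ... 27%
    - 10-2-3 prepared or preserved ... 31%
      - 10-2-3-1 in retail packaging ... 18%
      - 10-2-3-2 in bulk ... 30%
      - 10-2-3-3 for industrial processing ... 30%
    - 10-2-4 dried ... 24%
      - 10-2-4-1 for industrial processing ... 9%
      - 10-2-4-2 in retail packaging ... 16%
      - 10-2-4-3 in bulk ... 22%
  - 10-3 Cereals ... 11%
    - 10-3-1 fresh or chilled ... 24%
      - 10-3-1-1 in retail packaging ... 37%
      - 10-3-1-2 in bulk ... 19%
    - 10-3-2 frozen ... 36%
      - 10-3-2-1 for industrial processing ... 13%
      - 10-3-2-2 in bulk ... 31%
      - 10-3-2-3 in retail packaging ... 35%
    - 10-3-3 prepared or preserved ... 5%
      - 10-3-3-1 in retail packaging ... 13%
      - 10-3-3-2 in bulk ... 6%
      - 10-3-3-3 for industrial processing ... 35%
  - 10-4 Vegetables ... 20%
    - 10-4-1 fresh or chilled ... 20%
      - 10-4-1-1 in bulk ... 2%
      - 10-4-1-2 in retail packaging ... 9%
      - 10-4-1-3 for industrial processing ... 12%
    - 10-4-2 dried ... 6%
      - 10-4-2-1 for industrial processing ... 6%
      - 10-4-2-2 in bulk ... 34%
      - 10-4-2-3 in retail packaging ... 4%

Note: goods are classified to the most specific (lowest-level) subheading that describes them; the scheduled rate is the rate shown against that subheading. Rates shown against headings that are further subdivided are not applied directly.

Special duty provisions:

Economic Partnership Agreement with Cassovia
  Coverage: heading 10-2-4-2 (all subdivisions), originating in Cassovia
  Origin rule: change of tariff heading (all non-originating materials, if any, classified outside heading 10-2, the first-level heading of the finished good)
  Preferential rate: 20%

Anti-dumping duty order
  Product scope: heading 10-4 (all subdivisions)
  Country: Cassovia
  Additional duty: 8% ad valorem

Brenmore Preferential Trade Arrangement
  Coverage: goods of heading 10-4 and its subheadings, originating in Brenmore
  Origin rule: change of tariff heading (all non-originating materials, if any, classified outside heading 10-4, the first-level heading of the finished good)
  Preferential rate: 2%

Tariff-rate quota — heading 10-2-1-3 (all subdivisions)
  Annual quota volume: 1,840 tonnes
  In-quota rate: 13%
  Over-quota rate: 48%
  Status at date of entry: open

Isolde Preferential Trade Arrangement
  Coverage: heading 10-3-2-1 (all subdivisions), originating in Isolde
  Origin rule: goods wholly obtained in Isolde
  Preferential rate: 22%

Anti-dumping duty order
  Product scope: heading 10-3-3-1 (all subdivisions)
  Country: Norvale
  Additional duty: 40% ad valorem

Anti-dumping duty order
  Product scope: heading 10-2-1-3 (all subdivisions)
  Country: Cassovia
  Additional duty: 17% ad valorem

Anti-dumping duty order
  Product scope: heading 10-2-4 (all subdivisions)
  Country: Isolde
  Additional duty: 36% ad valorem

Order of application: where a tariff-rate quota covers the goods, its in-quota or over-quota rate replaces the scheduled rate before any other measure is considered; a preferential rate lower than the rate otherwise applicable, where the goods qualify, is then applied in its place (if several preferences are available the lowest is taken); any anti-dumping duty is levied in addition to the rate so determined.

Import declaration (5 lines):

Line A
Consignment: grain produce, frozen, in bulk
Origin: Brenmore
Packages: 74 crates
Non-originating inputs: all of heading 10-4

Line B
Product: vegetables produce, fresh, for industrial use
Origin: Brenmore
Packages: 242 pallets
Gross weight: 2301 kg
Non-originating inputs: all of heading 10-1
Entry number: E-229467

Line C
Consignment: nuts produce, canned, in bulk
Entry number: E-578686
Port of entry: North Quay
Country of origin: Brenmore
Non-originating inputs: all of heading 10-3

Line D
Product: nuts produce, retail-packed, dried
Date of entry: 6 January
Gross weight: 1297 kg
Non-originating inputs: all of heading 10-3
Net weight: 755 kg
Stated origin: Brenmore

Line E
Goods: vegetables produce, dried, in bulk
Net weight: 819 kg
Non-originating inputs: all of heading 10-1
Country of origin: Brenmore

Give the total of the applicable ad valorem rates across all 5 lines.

81%

Line A: grain → 10-3; frozen → 10-3-2; in bulk → 10-3-2-2. Scheduled 31%. Brenmore agreement on 10-4: 10-3-2-2 not covered. → 31%.
Line B: vegetables → 10-4; fresh → 10-4-1; for industrial use → 10-4-1-3. Scheduled 12%. Brenmore agreement on 10-4: CTH met → 2% available; preferential 2%. → 2%.
Line C: nuts → 10-2; canned → 10-2-3; in bulk → 10-2-3-2. Scheduled 30%. Brenmore agreement on 10-4: 10-2-3-2 not covered. → 30%.
Line D: nuts → 10-2; dried → 10-2-4; retail-packed → 10-2-4-2. Scheduled 16%. Brenmore agreement on 10-4: 10-2-4-2 not covered. → 16%.
Line E: vegetables → 10-4; dried → 10-4-2; in bulk → 10-4-2-2. Scheduled 34%. Brenmore agreement on 10-4: CTH met → 2% available; preferential 2%. → 2%.
Sum: 31% + 2% + 30% + 16% + 2% = 81%.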